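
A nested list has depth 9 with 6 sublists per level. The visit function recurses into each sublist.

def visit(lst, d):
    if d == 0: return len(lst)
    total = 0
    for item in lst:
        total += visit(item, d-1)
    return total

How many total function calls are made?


At depth 0 (root): 1 call
At depth 1: each of 1 parents calls visit on 6 children = 6 calls
At depth 2: each of 6 parents calls visit on 6 children = 36 calls
At depth 3: each of 36 parents calls visit on 6 children = 216 calls
At depth 4: each of 216 parents calls visit on 6 children = 1296 calls
At depth 5: each of 1296 parents calls visit on 6 children = 7776 calls
At depth 6: each of 7776 parents calls visit on 6 children = 46656 calls
At depth 7: each of 46656 parents calls visit on 6 children = 279936 calls
At depth 8: each of 279936 parents calls visit on 6 children = 1679616 calls
At depth 9: each of 1679616 parents calls visit on 6 children = 10077696 calls
Total: 1 + 6 + 36 + 216 + 1296 + 7776 + 46656 + 279936 + 1679616 + 10077696 = 12093235

12093235


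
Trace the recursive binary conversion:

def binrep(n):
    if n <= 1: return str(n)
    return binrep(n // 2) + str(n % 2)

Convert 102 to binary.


binrep(102) = binrep(51) + '0'
binrep(51) = binrep(25) + '1'
binrep(25) = binrep(12) + '1'
binrep(12) = binrep(6) + '0'
binrep(6) = binrep(3) + '0'
binrep(3) = binrep(1) + '1'
binrep(1) = '1'  (base case)
Concatenating: '1' + '1' + '0' + '0' + '1' + '1' + '0' = '1100110'

1100110


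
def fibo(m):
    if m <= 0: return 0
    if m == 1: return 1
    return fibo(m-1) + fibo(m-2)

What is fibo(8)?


Computing fibo(8) bottom-up:
fibo(0) = 0
fibo(1) = 1
fibo(2) = fibo(1) + fibo(0) = 1 + 0 = 1
fibo(3) = fibo(2) + fibo(1) = 1 + 1 = 2
fibo(4) = fibo(3) + fibo(2) = 2 + 1 = 3
fibo(5) = fibo(4) + fibo(3) = 3 + 2 = 5
fibo(6) = fibo(5) + fibo(4) = 5 + 3 = 8
fibo(7) = fibo(6) + fibo(5) = 8 + 5 = 13
fibo(8) = fibo(7) + fibo(6) = 13 + 8 = 21

21


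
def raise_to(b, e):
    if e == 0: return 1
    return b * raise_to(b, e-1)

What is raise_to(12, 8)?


raise_to(12, 8)
= 12 * raise_to(12, 7)
= 12 * 12 * raise_to(12, 6)
= 12 * 12 * 12 * raise_to(12, 5)
= 12 * 12 * 12 * 12 * raise_to(12, 4)
= 12 * 12 * 12 * 12 * 12 * raise_to(12, 3)
= 12 * 12 * 12 * 12 * 12 * 12 * raise_to(12, 2)
= 12 * 12 * 12 * 12 * 12 * 12 * 12 * raise_to(12, 1)
= 12 * 12 * 12 * 12 * 12 * 12 * 12 * 12 * raise_to(12, 0)
= 12 * 12 * 12 * 12 * 12 * 12 * 12 * 12 * 1
= 429981696

429981696


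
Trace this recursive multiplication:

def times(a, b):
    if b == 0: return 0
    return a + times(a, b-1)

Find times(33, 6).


times(33, 6) = 33 + times(33, 5)
times(33, 5) = 33 + times(33, 4)
times(33, 4) = 33 + times(33, 3)
times(33, 3) = 33 + times(33, 2)
times(33, 2) = 33 + times(33, 1)
times(33, 1) = 33 + times(33, 0)
times(33, 0) = 0  (base case)
Total: 33 + 33 + 33 + 33 + 33 + 33 + 0 = 198

198


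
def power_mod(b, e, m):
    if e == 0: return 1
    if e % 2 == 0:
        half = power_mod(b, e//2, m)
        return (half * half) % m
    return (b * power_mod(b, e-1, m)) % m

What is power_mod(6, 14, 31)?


power_mod(6, 14, 31): e is even, compute power_mod(6, 7, 31)
  power_mod(6, 7, 31): e is odd, compute power_mod(6, 6, 31)
    power_mod(6, 6, 31): e is even, compute power_mod(6, 3, 31)
      power_mod(6, 3, 31): e is odd, compute power_mod(6, 2, 31)
        power_mod(6, 2, 31): e is even, compute power_mod(6, 1, 31)
          power_mod(6, 1, 31): e is odd, compute power_mod(6, 0, 31)
          power_mod(6, 0, 31) = 1
          (6 * 1) % 31 = 6
        half=6, (6*6) % 31 = 5
      (6 * 5) % 31 = 30
    half=30, (30*30) % 31 = 1
  (6 * 1) % 31 = 6
half=6, (6*6) % 31 = 5

5


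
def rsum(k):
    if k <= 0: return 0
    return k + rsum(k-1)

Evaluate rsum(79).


rsum(79)
= 79 + 78 + 77 + 76 + 75 + 74 + 73 + 72 + 71 + 70 + 69 + 68 + 67 + 66 + 65 + 64 + 63 + 62 + 61 + 60 + 59 + 58 + 57 + 56 + 55 + 54 + 53 + 52 + 51 + 50 + 49 + 48 + 47 + 46 + 45 + 44 + 43 + 42 + 41 + 40 + 39 + 38 + 37 + 36 + 35 + 34 + 33 + 32 + 31 + 30 + 29 + 28 + 27 + 26 + 25 + 24 + 23 + 22 + 21 + 20 + 19 + 18 + 17 + 16 + 15 + 14 + 13 + 12 + 11 + 10 + 9 + 8 + 7 + 6 + 5 + 4 + 3 + 2 + 1 + rsum(0)
= 79 + 78 + 77 + 76 + 75 + 74 + 73 + 72 + 71 + 70 + 69 + 68 + 67 + 66 + 65 + 64 + 63 + 62 + 61 + 60 + 59 + 58 + 57 + 56 + 55 + 54 + 53 + 52 + 51 + 50 + 49 + 48 + 47 + 46 + 45 + 44 + 43 + 42 + 41 + 40 + 39 + 38 + 37 + 36 + 35 + 34 + 33 + 32 + 31 + 30 + 29 + 28 + 27 + 26 + 25 + 24 + 23 + 22 + 21 + 20 + 19 + 18 + 17 + 16 + 15 + 14 + 13 + 12 + 11 + 10 + 9 + 8 + 7 + 6 + 5 + 4 + 3 + 2 + 1 + 0
= 3160

3160


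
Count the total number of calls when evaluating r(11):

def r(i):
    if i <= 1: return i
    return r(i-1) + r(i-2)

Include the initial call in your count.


Let C(n) = total calls for r(n)
C(0) = 1, C(1) = 1
C(2) = 1 + C(1) + C(0) = 1 + 1 + 1 = 3
C(3) = 1 + C(2) + C(1) = 1 + 3 + 1 = 5
C(4) = 1 + C(3) + C(2) = 1 + 5 + 3 = 9
C(5) = 1 + C(4) + C(3) = 1 + 9 + 5 = 15
C(6) = 1 + C(5) + C(4) = 1 + 15 + 9 = 25
C(7) = 1 + C(6) + C(5) = 1 + 25 + 15 = 41
C(8) = 1 + C(7) + C(6) = 1 + 41 + 25 = 67
C(9) = 1 + C(8) + C(7) = 1 + 67 + 41 = 109
C(10) = 1 + C(9) + C(8) = 1 + 109 + 67 = 177
C(11) = 1 + C(10) + C(9) = 1 + 177 + 109 = 287

287


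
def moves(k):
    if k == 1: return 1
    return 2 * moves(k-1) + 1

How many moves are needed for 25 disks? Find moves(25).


moves(25) = 2 * moves(24) + 1
moves(24) = 2 * moves(23) + 1
moves(23) = 2 * moves(22) + 1
moves(22) = 2 * moves(21) + 1
moves(21) = 2 * moves(20) + 1
moves(20) = 2 * moves(19) + 1
moves(19) = 2 * moves(18) + 1
moves(18) = 2 * moves(17) + 1
moves(17) = 2 * moves(16) + 1
moves(16) = 2 * moves(15) + 1
moves(15) = 2 * moves(14) + 1
moves(14) = 2 * moves(13) + 1
moves(13) = 2 * moves(12) + 1
moves(12) = 2 * moves(11) + 1
moves(11) = 2 * moves(10) + 1
moves(10) = 2 * moves(9) + 1
moves(9) = 2 * moves(8) + 1
moves(8) = 2 * moves(7) + 1
moves(7) = 2 * moves(6) + 1
moves(6) = 2 * moves(5) + 1
moves(5) = 2 * moves(4) + 1
moves(4) = 2 * moves(3) + 1
moves(3) = 2 * moves(2) + 1
moves(2) = 2 * moves(1) + 1
moves(1) = 1  (base case)
moves(2) = 2 * 1 + 1 = 3
moves(3) = 2 * 3 + 1 = 7
moves(4) = 2 * 7 + 1 = 15
moves(5) = 2 * 15 + 1 = 31
moves(6) = 2 * 31 + 1 = 63
moves(7) = 2 * 63 + 1 = 127
moves(8) = 2 * 127 + 1 = 255
moves(9) = 2 * 255 + 1 = 511
moves(10) = 2 * 511 + 1 = 1023
moves(11) = 2 * 1023 + 1 = 2047
moves(12) = 2 * 2047 + 1 = 4095
moves(13) = 2 * 4095 + 1 = 8191
moves(14) = 2 * 8191 + 1 = 16383
moves(15) = 2 * 16383 + 1 = 32767
moves(16) = 2 * 32767 + 1 = 65535
moves(17) = 2 * 65535 + 1 = 131071
moves(18) = 2 * 131071 + 1 = 262143
moves(19) = 2 * 262143 + 1 = 524287
moves(20) = 2 * 524287 + 1 = 1048575
moves(21) = 2 * 1048575 + 1 = 2097151
moves(22) = 2 * 2097151 + 1 = 4194303
moves(23) = 2 * 4194303 + 1 = 8388607
moves(24) = 2 * 8388607 + 1 = 16777215
moves(25) = 2 * 16777215 + 1 = 33554431

33554431


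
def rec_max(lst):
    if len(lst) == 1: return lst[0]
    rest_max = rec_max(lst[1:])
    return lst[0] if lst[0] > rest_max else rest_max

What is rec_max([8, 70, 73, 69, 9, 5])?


rec_max([8, 70, 73, 69, 9, 5]): compare 8 with rec_max([70, 73, 69, 9, 5])
rec_max([70, 73, 69, 9, 5]): compare 70 with rec_max([73, 69, 9, 5])
rec_max([73, 69, 9, 5]): compare 73 with rec_max([69, 9, 5])
rec_max([69, 9, 5]): compare 69 with rec_max([9, 5])
rec_max([9, 5]): compare 9 with rec_max([5])
rec_max([5]) = 5  (base case)
Compare 9 with 5 -> 9
Compare 69 with 9 -> 69
Compare 73 with 69 -> 73
Compare 70 with 73 -> 73
Compare 8 with 73 -> 73

73


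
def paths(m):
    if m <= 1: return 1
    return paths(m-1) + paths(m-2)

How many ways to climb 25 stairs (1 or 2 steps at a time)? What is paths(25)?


Building up from base cases:
paths(0) = 1
paths(1) = 1
paths(2) = paths(1) + paths(0) = 1 + 1 = 2
paths(3) = paths(2) + paths(1) = 2 + 1 = 3
paths(4) = paths(3) + paths(2) = 3 + 2 = 5
paths(5) = paths(4) + paths(3) = 5 + 3 = 8
paths(6) = paths(5) + paths(4) = 8 + 5 = 13
paths(7) = paths(6) + paths(5) = 13 + 8 = 21
paths(8) = paths(7) + paths(6) = 21 + 13 = 34
paths(9) = paths(8) + paths(7) = 34 + 21 = 55
paths(10) = paths(9) + paths(8) = 55 + 34 = 89
paths(11) = paths(10) + paths(9) = 89 + 55 = 144
paths(12) = paths(11) + paths(10) = 144 + 89 = 233
paths(13) = paths(12) + paths(11) = 233 + 144 = 377
paths(14) = paths(13) + paths(12) = 377 + 233 = 610
paths(15) = paths(14) + paths(13) = 610 + 377 = 987
paths(16) = paths(15) + paths(14) = 987 + 610 = 1597
paths(17) = paths(16) + paths(15) = 1597 + 987 = 2584
paths(18) = paths(17) + paths(16) = 2584 + 1597 = 4181
paths(19) = paths(18) + paths(17) = 4181 + 2584 = 6765
paths(20) = paths(19) + paths(18) = 6765 + 4181 = 10946
paths(21) = paths(20) + paths(19) = 10946 + 6765 = 17711
paths(22) = paths(21) + paths(20) = 17711 + 10946 = 28657
paths(23) = paths(22) + paths(21) = 28657 + 17711 = 46368
paths(24) = paths(23) + paths(22) = 46368 + 28657 = 75025
paths(25) = paths(24) + paths(23) = 75025 + 46368 = 121393

121393


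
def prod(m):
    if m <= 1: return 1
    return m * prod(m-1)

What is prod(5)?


prod(5)
= 5 * prod(4)
= 5 * 4 * prod(3)
= 5 * 4 * 3 * prod(2)
= 5 * 4 * 3 * 2 * prod(1)
= 5 * 4 * 3 * 2 * 1
= 120

120


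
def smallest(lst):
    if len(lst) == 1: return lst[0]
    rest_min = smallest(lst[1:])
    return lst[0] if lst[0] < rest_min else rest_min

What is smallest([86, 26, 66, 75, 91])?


smallest([86, 26, 66, 75, 91]): compare 86 with smallest([26, 66, 75, 91])
smallest([26, 66, 75, 91]): compare 26 with smallest([66, 75, 91])
smallest([66, 75, 91]): compare 66 with smallest([75, 91])
smallest([75, 91]): compare 75 with smallest([91])
smallest([91]) = 91  (base case)
Compare 75 with 91 -> 75
Compare 66 with 75 -> 66
Compare 26 with 66 -> 26
Compare 86 with 26 -> 26

26


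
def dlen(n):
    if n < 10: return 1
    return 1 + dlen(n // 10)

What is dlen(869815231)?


dlen(869815231) = 1 + dlen(86981523)
dlen(86981523) = 1 + dlen(8698152)
dlen(8698152) = 1 + dlen(869815)
dlen(869815) = 1 + dlen(86981)
dlen(86981) = 1 + dlen(8698)
dlen(8698) = 1 + dlen(869)
dlen(869) = 1 + dlen(86)
dlen(86) = 1 + dlen(8)
dlen(8) = 1  (base case: 8 < 10)
Unwinding: 1 + 1 + 1 + 1 + 1 + 1 + 1 + 1 + 1 = 9

9


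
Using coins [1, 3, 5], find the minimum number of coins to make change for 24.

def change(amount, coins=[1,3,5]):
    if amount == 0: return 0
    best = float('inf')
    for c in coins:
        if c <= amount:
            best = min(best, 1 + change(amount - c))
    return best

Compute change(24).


Building up with DP:
change(0) = 0
change(1) = min(1+change(0)=1+0=1) = 1
change(2) = min(1+change(1)=1+1=2) = 2
change(3) = min(1+change(2)=1+2=3, 1+change(0)=1+0=1) = 1
change(4) = min(1+change(3)=1+1=2, 1+change(1)=1+1=2) = 2
change(5) = min(1+change(4)=1+2=3, 1+change(2)=1+2=3, 1+change(0)=1+0=1) = 1
change(6) = min(1+change(5)=1+1=2, 1+change(3)=1+1=2, 1+change(1)=1+1=2) = 2
change(7) = min(1+change(6)=1+2=3, 1+change(4)=1+2=3, 1+change(2)=1+2=3) = 3
change(8) = min(1+change(7)=1+3=4, 1+change(5)=1+1=2, 1+change(3)=1+1=2) = 2
change(9) = min(1+change(8)=1+2=3, 1+change(6)=1+2=3, 1+change(4)=1+2=3) = 3
change(10) = min(1+change(9)=1+3=4, 1+change(7)=1+3=4, 1+change(5)=1+1=2) = 2
change(11) = min(1+change(10)=1+2=3, 1+change(8)=1+2=3, 1+change(6)=1+2=3) = 3
change(12) = min(1+change(11)=1+3=4, 1+change(9)=1+3=4, 1+change(7)=1+3=4) = 4
change(13) = min(1+change(12)=1+4=5, 1+change(10)=1+2=3, 1+change(8)=1+2=3) = 3
change(14) = min(1+change(13)=1+3=4, 1+change(11)=1+3=4, 1+change(9)=1+3=4) = 4
change(15) = min(1+change(14)=1+4=5, 1+change(12)=1+4=5, 1+change(10)=1+2=3) = 3
change(16) = min(1+change(15)=1+3=4, 1+change(13)=1+3=4, 1+change(11)=1+3=4) = 4
change(17) = min(1+change(16)=1+4=5, 1+change(14)=1+4=5, 1+change(12)=1+4=5) = 5
change(18) = min(1+change(17)=1+5=6, 1+change(15)=1+3=4, 1+change(13)=1+3=4) = 4
change(19) = min(1+change(18)=1+4=5, 1+change(16)=1+4=5, 1+change(14)=1+4=5) = 5
change(20) = min(1+change(19)=1+5=6, 1+change(17)=1+5=6, 1+change(15)=1+3=4) = 4
change(21) = min(1+change(20)=1+4=5, 1+change(18)=1+4=5, 1+change(16)=1+4=5) = 5
change(22) = min(1+change(21)=1+5=6, 1+change(19)=1+5=6, 1+change(17)=1+5=6) = 6
change(23) = min(1+change(22)=1+6=7, 1+change(20)=1+4=5, 1+change(18)=1+4=5) = 5
change(24) = min(1+change(23)=1+5=6, 1+change(21)=1+5=6, 1+change(19)=1+5=6) = 6

6


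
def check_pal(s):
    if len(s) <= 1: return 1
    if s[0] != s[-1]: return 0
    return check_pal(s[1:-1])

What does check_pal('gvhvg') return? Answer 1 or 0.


check_pal('gvhvg'): s[0]='g' == s[-1]='g' -> check check_pal('vhv')
check_pal('vhv'): s[0]='v' == s[-1]='v' -> check check_pal('h')
check_pal('h'): len <= 1 -> return 1  (base case)
Result: 1 (palindrome)

1


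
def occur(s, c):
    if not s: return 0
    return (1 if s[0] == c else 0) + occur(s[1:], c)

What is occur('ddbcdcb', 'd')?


s[0]='d' == 'd' -> 1
s[0]='d' == 'd' -> 1
s[0]='b' != 'd' -> 0
s[0]='c' != 'd' -> 0
s[0]='d' == 'd' -> 1
s[0]='c' != 'd' -> 0
s[0]='b' != 'd' -> 0
Sum: 1 + 1 + 0 + 0 + 1 + 0 + 0 = 3

3


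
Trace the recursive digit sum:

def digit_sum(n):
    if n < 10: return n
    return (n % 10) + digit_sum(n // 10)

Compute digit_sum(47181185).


digit_sum(47181185) = 5 + digit_sum(4718118)
digit_sum(4718118) = 8 + digit_sum(471811)
digit_sum(471811) = 1 + digit_sum(47181)
digit_sum(47181) = 1 + digit_sum(4718)
digit_sum(4718) = 8 + digit_sum(471)
digit_sum(471) = 1 + digit_sum(47)
digit_sum(47) = 7 + digit_sum(4)
digit_sum(4) = 4  (base case)
Total: 5 + 8 + 1 + 1 + 8 + 1 + 7 + 4 = 35

35


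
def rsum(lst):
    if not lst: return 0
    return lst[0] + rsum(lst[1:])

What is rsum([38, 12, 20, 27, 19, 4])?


rsum([38, 12, 20, 27, 19, 4]) = 38 + rsum([12, 20, 27, 19, 4])
rsum([12, 20, 27, 19, 4]) = 12 + rsum([20, 27, 19, 4])
rsum([20, 27, 19, 4]) = 20 + rsum([27, 19, 4])
rsum([27, 19, 4]) = 27 + rsum([19, 4])
rsum([19, 4]) = 19 + rsum([4])
rsum([4]) = 4 + rsum([])
rsum([]) = 0  (base case)
Total: 38 + 12 + 20 + 27 + 19 + 4 + 0 = 120

120


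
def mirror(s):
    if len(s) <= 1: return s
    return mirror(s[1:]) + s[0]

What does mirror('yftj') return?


mirror('yftj') = mirror('ftj') + 'y'
mirror('ftj') = mirror('tj') + 'f'
mirror('tj') = mirror('j') + 't'
mirror('j') = 'j'  (base case)
Concatenating: 'j' + 't' + 'f' + 'y' = 'jtfy'

jtfy


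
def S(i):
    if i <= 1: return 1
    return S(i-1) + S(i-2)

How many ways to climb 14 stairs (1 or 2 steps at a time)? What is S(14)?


Building up from base cases:
S(0) = 1
S(1) = 1
S(2) = S(1) + S(0) = 1 + 1 = 2
S(3) = S(2) + S(1) = 2 + 1 = 3
S(4) = S(3) + S(2) = 3 + 2 = 5
S(5) = S(4) + S(3) = 5 + 3 = 8
S(6) = S(5) + S(4) = 8 + 5 = 13
S(7) = S(6) + S(5) = 13 + 8 = 21
S(8) = S(7) + S(6) = 21 + 13 = 34
S(9) = S(8) + S(7) = 34 + 21 = 55
S(10) = S(9) + S(8) = 55 + 34 = 89
S(11) = S(10) + S(9) = 89 + 55 = 144
S(12) = S(11) + S(10) = 144 + 89 = 233
S(13) = S(12) + S(11) = 233 + 144 = 377
S(14) = S(13) + S(12) = 377 + 233 = 610

610


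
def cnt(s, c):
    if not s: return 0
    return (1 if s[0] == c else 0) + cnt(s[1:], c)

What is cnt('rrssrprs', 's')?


s[0]='r' != 's' -> 0
s[0]='r' != 's' -> 0
s[0]='s' == 's' -> 1
s[0]='s' == 's' -> 1
s[0]='r' != 's' -> 0
s[0]='p' != 's' -> 0
s[0]='r' != 's' -> 0
s[0]='s' == 's' -> 1
Sum: 0 + 0 + 1 + 1 + 0 + 0 + 0 + 1 = 3

3


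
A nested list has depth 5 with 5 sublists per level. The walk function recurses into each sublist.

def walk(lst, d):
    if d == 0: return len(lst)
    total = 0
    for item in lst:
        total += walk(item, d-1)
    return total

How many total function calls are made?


At depth 0 (root): 1 call
At depth 1: each of 1 parents calls walk on 5 children = 5 calls
At depth 2: each of 5 parents calls walk on 5 children = 25 calls
At depth 3: each of 25 parents calls walk on 5 children = 125 calls
At depth 4: each of 125 parents calls walk on 5 children = 625 calls
At depth 5: each of 625 parents calls walk on 5 children = 3125 calls
Total: 1 + 5 + 25 + 125 + 625 + 3125 = 3906

3906


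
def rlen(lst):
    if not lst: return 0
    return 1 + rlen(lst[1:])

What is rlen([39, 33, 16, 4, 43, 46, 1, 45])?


rlen([39, 33, 16, 4, 43, 46, 1, 45]) = 1 + rlen([33, 16, 4, 43, 46, 1, 45])
rlen([33, 16, 4, 43, 46, 1, 45]) = 1 + rlen([16, 4, 43, 46, 1, 45])
rlen([16, 4, 43, 46, 1, 45]) = 1 + rlen([4, 43, 46, 1, 45])
rlen([4, 43, 46, 1, 45]) = 1 + rlen([43, 46, 1, 45])
rlen([43, 46, 1, 45]) = 1 + rlen([46, 1, 45])
rlen([46, 1, 45]) = 1 + rlen([1, 45])
rlen([1, 45]) = 1 + rlen([45])
rlen([45]) = 1 + rlen([])
rlen([]) = 0  (base case)
Unwinding: 1 + 1 + 1 + 1 + 1 + 1 + 1 + 1 + 0 = 8

8


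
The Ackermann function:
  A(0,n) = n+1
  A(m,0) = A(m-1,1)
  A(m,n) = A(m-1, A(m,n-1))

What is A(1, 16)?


A(1, 16) = A(0, A(1, 15))
  A(1, 15) = A(0, A(1, 14))
    A(1, 14) = A(0, A(1, 13))
      A(1, 13) = A(0, A(1, 12))
        A(1, 12) = A(0, A(1, 11))
          A(1, 11) = A(0, A(1, 10))
          A(1, 10) = A(0, A(1, 9))
          A(1, 9) = A(0, A(1, 8))
          A(1, 8) = A(0, A(1, 7))
          A(1, 7) = A(0, A(1, 6))
          A(1, 6) = A(0, A(1, 5))
          A(1, 5) = A(0, A(1, 4))
          A(1, 4) = A(0, A(1, 3))
          A(1, 3) = A(0, A(1, 2))
          A(1, 2) = A(0, A(1, 1))
          A(1, 1) = A(0, A(1, 0))
          A(1, 0) = A(0, 1)
          A(0, 1) = 2
            = A(0, 2)
          A(0, 2) = 3
            = A(0, 3)
          A(0, 3) = 4
            = A(0, 4)
          A(0, 4) = 5
            = A(0, 5)
... (trace truncated)
Result: A(1, 16) = 18

18


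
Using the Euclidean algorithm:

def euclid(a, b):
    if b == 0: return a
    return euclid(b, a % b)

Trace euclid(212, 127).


euclid(212, 127) = euclid(127, 85)
euclid(127, 85) = euclid(85, 42)
euclid(85, 42) = euclid(42, 1)
euclid(42, 1) = euclid(1, 0)
euclid(1, 0) = 1  (base case)

1


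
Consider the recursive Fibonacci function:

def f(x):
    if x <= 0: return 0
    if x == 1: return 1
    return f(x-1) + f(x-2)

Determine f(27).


Computing f(27) bottom-up:
f(0) = 0
f(1) = 1
f(2) = f(1) + f(0) = 1 + 0 = 1
f(3) = f(2) + f(1) = 1 + 1 = 2
f(4) = f(3) + f(2) = 2 + 1 = 3
f(5) = f(4) + f(3) = 3 + 2 = 5
f(6) = f(5) + f(4) = 5 + 3 = 8
f(7) = f(6) + f(5) = 8 + 5 = 13
f(8) = f(7) + f(6) = 13 + 8 = 21
f(9) = f(8) + f(7) = 21 + 13 = 34
f(10) = f(9) + f(8) = 34 + 21 = 55
f(11) = f(10) + f(9) = 55 + 34 = 89
f(12) = f(11) + f(10) = 89 + 55 = 144
f(13) = f(12) + f(11) = 144 + 89 = 233
f(14) = f(13) + f(12) = 233 + 144 = 377
f(15) = f(14) + f(13) = 377 + 233 = 610
f(16) = f(15) + f(14) = 610 + 377 = 987
f(17) = f(16) + f(15) = 987 + 610 = 1597
f(18) = f(17) + f(16) = 1597 + 987 = 2584
f(19) = f(18) + f(17) = 2584 + 1597 = 4181
f(20) = f(19) + f(18) = 4181 + 2584 = 6765
f(21) = f(20) + f(19) = 6765 + 4181 = 10946
f(22) = f(21) + f(20) = 10946 + 6765 = 17711
f(23) = f(22) + f(21) = 17711 + 10946 = 28657
f(24) = f(23) + f(22) = 28657 + 17711 = 46368
f(25) = f(24) + f(23) = 46368 + 28657 = 75025
f(26) = f(25) + f(24) = 75025 + 46368 = 121393
f(27) = f(26) + f(25) = 121393 + 75025 = 196418

196418


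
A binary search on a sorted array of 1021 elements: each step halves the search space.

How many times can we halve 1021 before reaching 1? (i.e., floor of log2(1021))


1021 / 2 = 510
510 / 2 = 255
255 / 2 = 127
127 / 2 = 63
63 / 2 = 31
31 / 2 = 15
15 / 2 = 7
7 / 2 = 3
3 / 2 = 1
Reached 1 after 9 halvings

9


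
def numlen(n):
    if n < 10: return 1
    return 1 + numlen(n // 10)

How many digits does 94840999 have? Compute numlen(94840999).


numlen(94840999) = 1 + numlen(9484099)
numlen(9484099) = 1 + numlen(948409)
numlen(948409) = 1 + numlen(94840)
numlen(94840) = 1 + numlen(9484)
numlen(9484) = 1 + numlen(948)
numlen(948) = 1 + numlen(94)
numlen(94) = 1 + numlen(9)
numlen(9) = 1  (base case: 9 < 10)
Unwinding: 1 + 1 + 1 + 1 + 1 + 1 + 1 + 1 = 8

8


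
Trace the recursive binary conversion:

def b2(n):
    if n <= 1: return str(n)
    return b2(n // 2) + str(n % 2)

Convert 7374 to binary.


b2(7374) = b2(3687) + '0'
b2(3687) = b2(1843) + '1'
b2(1843) = b2(921) + '1'
b2(921) = b2(460) + '1'
b2(460) = b2(230) + '0'
b2(230) = b2(115) + '0'
b2(115) = b2(57) + '1'
b2(57) = b2(28) + '1'
b2(28) = b2(14) + '0'
b2(14) = b2(7) + '0'
b2(7) = b2(3) + '1'
b2(3) = b2(1) + '1'
b2(1) = '1'  (base case)
Concatenating: '1' + '1' + '1' + '0' + '0' + '1' + '1' + '0' + '0' + '1' + '1' + '1' + '0' = '1110011001110'

1110011001110


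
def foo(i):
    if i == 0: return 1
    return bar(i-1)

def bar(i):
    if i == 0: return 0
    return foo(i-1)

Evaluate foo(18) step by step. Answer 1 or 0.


foo(18) = bar(17)
bar(17) = foo(16)
foo(16) = bar(15)
bar(15) = foo(14)
foo(14) = bar(13)
bar(13) = foo(12)
foo(12) = bar(11)
bar(11) = foo(10)
foo(10) = bar(9)
bar(9) = foo(8)
foo(8) = bar(7)
bar(7) = foo(6)
foo(6) = bar(5)
bar(5) = foo(4)
foo(4) = bar(3)
bar(3) = foo(2)
foo(2) = bar(1)
bar(1) = foo(0)
foo(0) = 1  (base case)
Result: 1

1


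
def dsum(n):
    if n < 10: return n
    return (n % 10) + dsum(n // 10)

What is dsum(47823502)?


dsum(47823502) = 2 + dsum(4782350)
dsum(4782350) = 0 + dsum(478235)
dsum(478235) = 5 + dsum(47823)
dsum(47823) = 3 + dsum(4782)
dsum(4782) = 2 + dsum(478)
dsum(478) = 8 + dsum(47)
dsum(47) = 7 + dsum(4)
dsum(4) = 4  (base case)
Total: 2 + 0 + 5 + 3 + 2 + 8 + 7 + 4 = 31

31


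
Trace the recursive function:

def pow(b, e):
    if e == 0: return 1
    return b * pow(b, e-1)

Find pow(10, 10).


pow(10, 10)
= 10 * pow(10, 9)
= 10 * 10 * pow(10, 8)
= 10 * 10 * 10 * pow(10, 7)
= 10 * 10 * 10 * 10 * pow(10, 6)
= 10 * 10 * 10 * 10 * 10 * pow(10, 5)
= 10 * 10 * 10 * 10 * 10 * 10 * pow(10, 4)
= 10 * 10 * 10 * 10 * 10 * 10 * 10 * pow(10, 3)
= 10 * 10 * 10 * 10 * 10 * 10 * 10 * 10 * pow(10, 2)
= 10 * 10 * 10 * 10 * 10 * 10 * 10 * 10 * 10 * pow(10, 1)
= 10 * 10 * 10 * 10 * 10 * 10 * 10 * 10 * 10 * 10 * pow(10, 0)
= 10 * 10 * 10 * 10 * 10 * 10 * 10 * 10 * 10 * 10 * 1
= 10000000000

10000000000


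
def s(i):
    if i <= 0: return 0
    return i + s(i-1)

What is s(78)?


s(78)
= 78 + 77 + 76 + 75 + 74 + 73 + 72 + 71 + 70 + 69 + 68 + 67 + 66 + 65 + 64 + 63 + 62 + 61 + 60 + 59 + 58 + 57 + 56 + 55 + 54 + 53 + 52 + 51 + 50 + 49 + 48 + 47 + 46 + 45 + 44 + 43 + 42 + 41 + 40 + 39 + 38 + 37 + 36 + 35 + 34 + 33 + 32 + 31 + 30 + 29 + 28 + 27 + 26 + 25 + 24 + 23 + 22 + 21 + 20 + 19 + 18 + 17 + 16 + 15 + 14 + 13 + 12 + 11 + 10 + 9 + 8 + 7 + 6 + 5 + 4 + 3 + 2 + 1 + s(0)
= 78 + 77 + 76 + 75 + 74 + 73 + 72 + 71 + 70 + 69 + 68 + 67 + 66 + 65 + 64 + 63 + 62 + 61 + 60 + 59 + 58 + 57 + 56 + 55 + 54 + 53 + 52 + 51 + 50 + 49 + 48 + 47 + 46 + 45 + 44 + 43 + 42 + 41 + 40 + 39 + 38 + 37 + 36 + 35 + 34 + 33 + 32 + 31 + 30 + 29 + 28 + 27 + 26 + 25 + 24 + 23 + 22 + 21 + 20 + 19 + 18 + 17 + 16 + 15 + 14 + 13 + 12 + 11 + 10 + 9 + 8 + 7 + 6 + 5 + 4 + 3 + 2 + 1 + 0
= 3081

3081


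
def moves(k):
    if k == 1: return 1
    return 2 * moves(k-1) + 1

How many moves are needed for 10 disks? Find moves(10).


moves(10) = 2 * moves(9) + 1
moves(9) = 2 * moves(8) + 1
moves(8) = 2 * moves(7) + 1
moves(7) = 2 * moves(6) + 1
moves(6) = 2 * moves(5) + 1
moves(5) = 2 * moves(4) + 1
moves(4) = 2 * moves(3) + 1
moves(3) = 2 * moves(2) + 1
moves(2) = 2 * moves(1) + 1
moves(1) = 1  (base case)
moves(2) = 2 * 1 + 1 = 3
moves(3) = 2 * 3 + 1 = 7
moves(4) = 2 * 7 + 1 = 15
moves(5) = 2 * 15 + 1 = 31
moves(6) = 2 * 31 + 1 = 63
moves(7) = 2 * 63 + 1 = 127
moves(8) = 2 * 127 + 1 = 255
moves(9) = 2 * 255 + 1 = 511
moves(10) = 2 * 511 + 1 = 1023

1023


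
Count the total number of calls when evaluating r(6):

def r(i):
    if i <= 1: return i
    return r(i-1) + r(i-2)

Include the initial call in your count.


Let C(n) = total calls for r(n)
C(0) = 1, C(1) = 1
C(2) = 1 + C(1) + C(0) = 1 + 1 + 1 = 3
C(3) = 1 + C(2) + C(1) = 1 + 3 + 1 = 5
C(4) = 1 + C(3) + C(2) = 1 + 5 + 3 = 9
C(5) = 1 + C(4) + C(3) = 1 + 9 + 5 = 15
C(6) = 1 + C(5) + C(4) = 1 + 15 + 9 = 25

25


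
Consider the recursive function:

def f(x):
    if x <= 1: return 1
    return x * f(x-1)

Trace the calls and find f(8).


f(8)
= 8 * f(7)
= 8 * 7 * f(6)
= 8 * 7 * 6 * f(5)
= 8 * 7 * 6 * 5 * f(4)
= 8 * 7 * 6 * 5 * 4 * f(3)
= 8 * 7 * 6 * 5 * 4 * 3 * f(2)
= 8 * 7 * 6 * 5 * 4 * 3 * 2 * f(1)
= 8 * 7 * 6 * 5 * 4 * 3 * 2 * 1
= 40320

40320


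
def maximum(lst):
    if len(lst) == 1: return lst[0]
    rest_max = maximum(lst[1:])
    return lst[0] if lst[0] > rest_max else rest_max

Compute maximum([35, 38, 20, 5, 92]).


maximum([35, 38, 20, 5, 92]): compare 35 with maximum([38, 20, 5, 92])
maximum([38, 20, 5, 92]): compare 38 with maximum([20, 5, 92])
maximum([20, 5, 92]): compare 20 with maximum([5, 92])
maximum([5, 92]): compare 5 with maximum([92])
maximum([92]) = 92  (base case)
Compare 5 with 92 -> 92
Compare 20 with 92 -> 92
Compare 38 with 92 -> 92
Compare 35 with 92 -> 92

92


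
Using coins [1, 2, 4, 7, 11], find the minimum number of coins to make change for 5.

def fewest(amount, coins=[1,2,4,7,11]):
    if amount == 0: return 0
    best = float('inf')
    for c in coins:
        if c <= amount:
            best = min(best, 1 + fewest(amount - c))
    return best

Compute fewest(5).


Building up with DP:
fewest(0) = 0
fewest(1) = min(1+fewest(0)=1+0=1) = 1
fewest(2) = min(1+fewest(1)=1+1=2, 1+fewest(0)=1+0=1) = 1
fewest(3) = min(1+fewest(2)=1+1=2, 1+fewest(1)=1+1=2) = 2
fewest(4) = min(1+fewest(3)=1+2=3, 1+fewest(2)=1+1=2, 1+fewest(0)=1+0=1) = 1
fewest(5) = min(1+fewest(4)=1+1=2, 1+fewest(3)=1+2=3, 1+fewest(1)=1+1=2) = 2

2


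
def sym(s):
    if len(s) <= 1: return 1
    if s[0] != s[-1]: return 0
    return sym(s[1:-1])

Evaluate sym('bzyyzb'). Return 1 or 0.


sym('bzyyzb'): s[0]='b' == s[-1]='b' -> check sym('zyyz')
sym('zyyz'): s[0]='z' == s[-1]='z' -> check sym('yy')
sym('yy'): s[0]='y' == s[-1]='y' -> check sym('')
sym(''): len <= 1 -> return 1  (base case)
Result: 1 (palindrome)

1


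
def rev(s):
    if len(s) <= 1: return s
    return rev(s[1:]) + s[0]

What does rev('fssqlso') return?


rev('fssqlso') = rev('ssqlso') + 'f'
rev('ssqlso') = rev('sqlso') + 's'
rev('sqlso') = rev('qlso') + 's'
rev('qlso') = rev('lso') + 'q'
rev('lso') = rev('so') + 'l'
rev('so') = rev('o') + 's'
rev('o') = 'o'  (base case)
Concatenating: 'o' + 's' + 'l' + 'q' + 's' + 's' + 'f' = 'oslqssf'

oslqssf


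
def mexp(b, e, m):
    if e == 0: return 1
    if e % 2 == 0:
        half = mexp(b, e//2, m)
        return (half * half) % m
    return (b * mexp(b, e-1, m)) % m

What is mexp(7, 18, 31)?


mexp(7, 18, 31): e is even, compute mexp(7, 9, 31)
  mexp(7, 9, 31): e is odd, compute mexp(7, 8, 31)
    mexp(7, 8, 31): e is even, compute mexp(7, 4, 31)
      mexp(7, 4, 31): e is even, compute mexp(7, 2, 31)
        mexp(7, 2, 31): e is even, compute mexp(7, 1, 31)
          mexp(7, 1, 31): e is odd, compute mexp(7, 0, 31)
          mexp(7, 0, 31) = 1
          (7 * 1) % 31 = 7
        half=7, (7*7) % 31 = 18
      half=18, (18*18) % 31 = 14
    half=14, (14*14) % 31 = 10
  (7 * 10) % 31 = 8
half=8, (8*8) % 31 = 2

2


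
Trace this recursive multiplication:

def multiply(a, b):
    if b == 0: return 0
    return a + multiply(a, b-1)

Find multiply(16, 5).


multiply(16, 5) = 16 + multiply(16, 4)
multiply(16, 4) = 16 + multiply(16, 3)
multiply(16, 3) = 16 + multiply(16, 2)
multiply(16, 2) = 16 + multiply(16, 1)
multiply(16, 1) = 16 + multiply(16, 0)
multiply(16, 0) = 0  (base case)
Total: 16 + 16 + 16 + 16 + 16 + 0 = 80

80


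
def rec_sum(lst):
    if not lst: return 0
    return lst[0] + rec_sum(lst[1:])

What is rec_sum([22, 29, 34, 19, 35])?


rec_sum([22, 29, 34, 19, 35]) = 22 + rec_sum([29, 34, 19, 35])
rec_sum([29, 34, 19, 35]) = 29 + rec_sum([34, 19, 35])
rec_sum([34, 19, 35]) = 34 + rec_sum([19, 35])
rec_sum([19, 35]) = 19 + rec_sum([35])
rec_sum([35]) = 35 + rec_sum([])
rec_sum([]) = 0  (base case)
Total: 22 + 29 + 34 + 19 + 35 + 0 = 139

139


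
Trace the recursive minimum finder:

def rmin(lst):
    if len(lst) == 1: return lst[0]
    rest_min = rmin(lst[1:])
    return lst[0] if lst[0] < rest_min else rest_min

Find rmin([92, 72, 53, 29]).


rmin([92, 72, 53, 29]): compare 92 with rmin([72, 53, 29])
rmin([72, 53, 29]): compare 72 with rmin([53, 29])
rmin([53, 29]): compare 53 with rmin([29])
rmin([29]) = 29  (base case)
Compare 53 with 29 -> 29
Compare 72 with 29 -> 29
Compare 92 with 29 -> 29

29


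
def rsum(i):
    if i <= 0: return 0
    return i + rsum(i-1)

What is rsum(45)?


rsum(45)
= 45 + 44 + 43 + 42 + 41 + 40 + 39 + 38 + 37 + 36 + 35 + 34 + 33 + 32 + 31 + 30 + 29 + 28 + 27 + 26 + 25 + 24 + 23 + 22 + 21 + 20 + 19 + 18 + 17 + 16 + 15 + 14 + 13 + 12 + 11 + 10 + 9 + 8 + 7 + 6 + 5 + 4 + 3 + 2 + 1 + rsum(0)
= 45 + 44 + 43 + 42 + 41 + 40 + 39 + 38 + 37 + 36 + 35 + 34 + 33 + 32 + 31 + 30 + 29 + 28 + 27 + 26 + 25 + 24 + 23 + 22 + 21 + 20 + 19 + 18 + 17 + 16 + 15 + 14 + 13 + 12 + 11 + 10 + 9 + 8 + 7 + 6 + 5 + 4 + 3 + 2 + 1 + 0
= 1035

1035


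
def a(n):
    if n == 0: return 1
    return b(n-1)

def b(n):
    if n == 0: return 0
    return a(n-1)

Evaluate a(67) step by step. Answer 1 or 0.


a(67) = b(66)
b(66) = a(65)
a(65) = b(64)
b(64) = a(63)
a(63) = b(62)
b(62) = a(61)
a(61) = b(60)
b(60) = a(59)
a(59) = b(58)
b(58) = a(57)
a(57) = b(56)
b(56) = a(55)
a(55) = b(54)
b(54) = a(53)
a(53) = b(52)
b(52) = a(51)
a(51) = b(50)
b(50) = a(49)
a(49) = b(48)
b(48) = a(47)
a(47) = b(46)
b(46) = a(45)
a(45) = b(44)
b(44) = a(43)
a(43) = b(42)
b(42) = a(41)
a(41) = b(40)
b(40) = a(39)
a(39) = b(38)
b(38) = a(37)
a(37) = b(36)
b(36) = a(35)
a(35) = b(34)
b(34) = a(33)
a(33) = b(32)
b(32) = a(31)
a(31) = b(30)
b(30) = a(29)
a(29) = b(28)
b(28) = a(27)
a(27) = b(26)
b(26) = a(25)
a(25) = b(24)
b(24) = a(23)
a(23) = b(22)
b(22) = a(21)
a(21) = b(20)
b(20) = a(19)
a(19) = b(18)
b(18) = a(17)
a(17) = b(16)
b(16) = a(15)
a(15) = b(14)
b(14) = a(13)
a(13) = b(12)
b(12) = a(11)
a(11) = b(10)
b(10) = a(9)
a(9) = b(8)
b(8) = a(7)
a(7) = b(6)
b(6) = a(5)
a(5) = b(4)
b(4) = a(3)
a(3) = b(2)
b(2) = a(1)
a(1) = b(0)
b(0) = 0  (base case)
Result: 0

0


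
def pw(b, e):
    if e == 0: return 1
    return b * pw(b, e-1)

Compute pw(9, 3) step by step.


pw(9, 3)
= 9 * pw(9, 2)
= 9 * 9 * pw(9, 1)
= 9 * 9 * 9 * pw(9, 0)
= 9 * 9 * 9 * 1
= 729

729


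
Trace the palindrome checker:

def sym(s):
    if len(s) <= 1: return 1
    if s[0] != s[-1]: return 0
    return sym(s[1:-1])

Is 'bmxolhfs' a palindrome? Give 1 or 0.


sym('bmxolhfs'): s[0]='b' != s[-1]='s' -> return 0
Result: 0 (not a palindrome)

0


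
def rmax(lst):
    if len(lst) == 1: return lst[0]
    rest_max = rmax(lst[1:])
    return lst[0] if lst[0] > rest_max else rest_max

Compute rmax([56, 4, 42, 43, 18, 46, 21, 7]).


rmax([56, 4, 42, 43, 18, 46, 21, 7]): compare 56 with rmax([4, 42, 43, 18, 46, 21, 7])
rmax([4, 42, 43, 18, 46, 21, 7]): compare 4 with rmax([42, 43, 18, 46, 21, 7])
rmax([42, 43, 18, 46, 21, 7]): compare 42 with rmax([43, 18, 46, 21, 7])
rmax([43, 18, 46, 21, 7]): compare 43 with rmax([18, 46, 21, 7])
rmax([18, 46, 21, 7]): compare 18 with rmax([46, 21, 7])
rmax([46, 21, 7]): compare 46 with rmax([21, 7])
rmax([21, 7]): compare 21 with rmax([7])
rmax([7]) = 7  (base case)
Compare 21 with 7 -> 21
Compare 46 with 21 -> 46
Compare 18 with 46 -> 46
Compare 43 with 46 -> 46
Compare 42 with 46 -> 46
Compare 4 with 46 -> 46
Compare 56 with 46 -> 56

56


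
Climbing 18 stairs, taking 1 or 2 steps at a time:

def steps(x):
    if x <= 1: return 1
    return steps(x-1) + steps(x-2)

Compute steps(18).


Building up from base cases:
steps(0) = 1
steps(1) = 1
steps(2) = steps(1) + steps(0) = 1 + 1 = 2
steps(3) = steps(2) + steps(1) = 2 + 1 = 3
steps(4) = steps(3) + steps(2) = 3 + 2 = 5
steps(5) = steps(4) + steps(3) = 5 + 3 = 8
steps(6) = steps(5) + steps(4) = 8 + 5 = 13
steps(7) = steps(6) + steps(5) = 13 + 8 = 21
steps(8) = steps(7) + steps(6) = 21 + 13 = 34
steps(9) = steps(8) + steps(7) = 34 + 21 = 55
steps(10) = steps(9) + steps(8) = 55 + 34 = 89
steps(11) = steps(10) + steps(9) = 89 + 55 = 144
steps(12) = steps(11) + steps(10) = 144 + 89 = 233
steps(13) = steps(12) + steps(11) = 233 + 144 = 377
steps(14) = steps(13) + steps(12) = 377 + 233 = 610
steps(15) = steps(14) + steps(13) = 610 + 377 = 987
steps(16) = steps(15) + steps(14) = 987 + 610 = 1597
steps(17) = steps(16) + steps(15) = 1597 + 987 = 2584
steps(18) = steps(17) + steps(16) = 2584 + 1597 = 4181

4181


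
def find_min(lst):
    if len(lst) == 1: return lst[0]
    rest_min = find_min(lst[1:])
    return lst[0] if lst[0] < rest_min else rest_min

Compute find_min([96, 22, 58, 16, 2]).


find_min([96, 22, 58, 16, 2]): compare 96 with find_min([22, 58, 16, 2])
find_min([22, 58, 16, 2]): compare 22 with find_min([58, 16, 2])
find_min([58, 16, 2]): compare 58 with find_min([16, 2])
find_min([16, 2]): compare 16 with find_min([2])
find_min([2]) = 2  (base case)
Compare 16 with 2 -> 2
Compare 58 with 2 -> 2
Compare 22 with 2 -> 2
Compare 96 with 2 -> 2

2


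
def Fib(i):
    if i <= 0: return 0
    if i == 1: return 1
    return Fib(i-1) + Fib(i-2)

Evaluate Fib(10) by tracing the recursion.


Computing Fib(10) bottom-up:
Fib(0) = 0
Fib(1) = 1
Fib(2) = Fib(1) + Fib(0) = 1 + 0 = 1
Fib(3) = Fib(2) + Fib(1) = 1 + 1 = 2
Fib(4) = Fib(3) + Fib(2) = 2 + 1 = 3
Fib(5) = Fib(4) + Fib(3) = 3 + 2 = 5
Fib(6) = Fib(5) + Fib(4) = 5 + 3 = 8
Fib(7) = Fib(6) + Fib(5) = 8 + 5 = 13
Fib(8) = Fib(7) + Fib(6) = 13 + 8 = 21
Fib(9) = Fib(8) + Fib(7) = 21 + 13 = 34
Fib(10) = Fib(9) + Fib(8) = 34 + 21 = 55

55


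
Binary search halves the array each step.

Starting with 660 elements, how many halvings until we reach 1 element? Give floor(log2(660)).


660 / 2 = 330
330 / 2 = 165
165 / 2 = 82
82 / 2 = 41
41 / 2 = 20
20 / 2 = 10
10 / 2 = 5
5 / 2 = 2
2 / 2 = 1
Reached 1 after 9 halvings

9


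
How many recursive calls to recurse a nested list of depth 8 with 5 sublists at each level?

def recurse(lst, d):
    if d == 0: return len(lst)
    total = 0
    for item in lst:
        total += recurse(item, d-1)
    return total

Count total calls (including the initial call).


At depth 0 (root): 1 call
At depth 1: each of 1 parents calls recurse on 5 children = 5 calls
At depth 2: each of 5 parents calls recurse on 5 children = 25 calls
At depth 3: each of 25 parents calls recurse on 5 children = 125 calls
At depth 4: each of 125 parents calls recurse on 5 children = 625 calls
At depth 5: each of 625 parents calls recurse on 5 children = 3125 calls
At depth 6: each of 3125 parents calls recurse on 5 children = 15625 calls
At depth 7: each of 15625 parents calls recurse on 5 children = 78125 calls
At depth 8: each of 78125 parents calls recurse on 5 children = 390625 calls
Total: 1 + 5 + 25 + 125 + 625 + 3125 + 15625 + 78125 + 390625 = 488281

488281


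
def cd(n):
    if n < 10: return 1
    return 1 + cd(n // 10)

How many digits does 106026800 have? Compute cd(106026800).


cd(106026800) = 1 + cd(10602680)
cd(10602680) = 1 + cd(1060268)
cd(1060268) = 1 + cd(106026)
cd(106026) = 1 + cd(10602)
cd(10602) = 1 + cd(1060)
cd(1060) = 1 + cd(106)
cd(106) = 1 + cd(10)
cd(10) = 1 + cd(1)
cd(1) = 1  (base case: 1 < 10)
Unwinding: 1 + 1 + 1 + 1 + 1 + 1 + 1 + 1 + 1 = 9

9


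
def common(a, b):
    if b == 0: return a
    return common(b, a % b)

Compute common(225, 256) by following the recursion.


common(225, 256) = common(256, 225)
common(256, 225) = common(225, 31)
common(225, 31) = common(31, 8)
common(31, 8) = common(8, 7)
common(8, 7) = common(7, 1)
common(7, 1) = common(1, 0)
common(1, 0) = 1  (base case)

1


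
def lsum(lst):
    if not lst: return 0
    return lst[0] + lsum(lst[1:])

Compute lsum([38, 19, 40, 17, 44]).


lsum([38, 19, 40, 17, 44]) = 38 + lsum([19, 40, 17, 44])
lsum([19, 40, 17, 44]) = 19 + lsum([40, 17, 44])
lsum([40, 17, 44]) = 40 + lsum([17, 44])
lsum([17, 44]) = 17 + lsum([44])
lsum([44]) = 44 + lsum([])
lsum([]) = 0  (base case)
Total: 38 + 19 + 40 + 17 + 44 + 0 = 158

158


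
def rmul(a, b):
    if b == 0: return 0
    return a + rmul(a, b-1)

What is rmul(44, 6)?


rmul(44, 6) = 44 + rmul(44, 5)
rmul(44, 5) = 44 + rmul(44, 4)
rmul(44, 4) = 44 + rmul(44, 3)
rmul(44, 3) = 44 + rmul(44, 2)
rmul(44, 2) = 44 + rmul(44, 1)
rmul(44, 1) = 44 + rmul(44, 0)
rmul(44, 0) = 0  (base case)
Total: 44 + 44 + 44 + 44 + 44 + 44 + 0 = 264

264


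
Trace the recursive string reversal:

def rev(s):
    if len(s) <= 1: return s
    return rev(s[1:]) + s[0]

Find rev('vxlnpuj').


rev('vxlnpuj') = rev('xlnpuj') + 'v'
rev('xlnpuj') = rev('lnpuj') + 'x'
rev('lnpuj') = rev('npuj') + 'l'
rev('npuj') = rev('puj') + 'n'
rev('puj') = rev('uj') + 'p'
rev('uj') = rev('j') + 'u'
rev('j') = 'j'  (base case)
Concatenating: 'j' + 'u' + 'p' + 'n' + 'l' + 'x' + 'v' = 'jupnlxv'

jupnlxv


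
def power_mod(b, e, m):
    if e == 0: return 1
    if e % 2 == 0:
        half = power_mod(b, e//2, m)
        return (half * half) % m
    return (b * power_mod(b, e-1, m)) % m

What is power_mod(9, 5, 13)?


power_mod(9, 5, 13): e is odd, compute power_mod(9, 4, 13)
  power_mod(9, 4, 13): e is even, compute power_mod(9, 2, 13)
    power_mod(9, 2, 13): e is even, compute power_mod(9, 1, 13)
      power_mod(9, 1, 13): e is odd, compute power_mod(9, 0, 13)
        power_mod(9, 0, 13) = 1
      (9 * 1) % 13 = 9
    half=9, (9*9) % 13 = 3
  half=3, (3*3) % 13 = 9
(9 * 9) % 13 = 3

3


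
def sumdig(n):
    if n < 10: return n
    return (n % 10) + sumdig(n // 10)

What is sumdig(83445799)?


sumdig(83445799) = 9 + sumdig(8344579)
sumdig(8344579) = 9 + sumdig(834457)
sumdig(834457) = 7 + sumdig(83445)
sumdig(83445) = 5 + sumdig(8344)
sumdig(8344) = 4 + sumdig(834)
sumdig(834) = 4 + sumdig(83)
sumdig(83) = 3 + sumdig(8)
sumdig(8) = 8  (base case)
Total: 9 + 9 + 7 + 5 + 4 + 4 + 3 + 8 = 49

49


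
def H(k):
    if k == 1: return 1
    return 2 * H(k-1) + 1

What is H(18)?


H(18) = 2 * H(17) + 1
H(17) = 2 * H(16) + 1
H(16) = 2 * H(15) + 1
H(15) = 2 * H(14) + 1
H(14) = 2 * H(13) + 1
H(13) = 2 * H(12) + 1
H(12) = 2 * H(11) + 1
H(11) = 2 * H(10) + 1
H(10) = 2 * H(9) + 1
H(9) = 2 * H(8) + 1
H(8) = 2 * H(7) + 1
H(7) = 2 * H(6) + 1
H(6) = 2 * H(5) + 1
H(5) = 2 * H(4) + 1
H(4) = 2 * H(3) + 1
H(3) = 2 * H(2) + 1
H(2) = 2 * H(1) + 1
H(1) = 1  (base case)
H(2) = 2 * 1 + 1 = 3
H(3) = 2 * 3 + 1 = 7
H(4) = 2 * 7 + 1 = 15
H(5) = 2 * 15 + 1 = 31
H(6) = 2 * 31 + 1 = 63
H(7) = 2 * 63 + 1 = 127
H(8) = 2 * 127 + 1 = 255
H(9) = 2 * 255 + 1 = 511
H(10) = 2 * 511 + 1 = 1023
H(11) = 2 * 1023 + 1 = 2047
H(12) = 2 * 2047 + 1 = 4095
H(13) = 2 * 4095 + 1 = 8191
H(14) = 2 * 8191 + 1 = 16383
H(15) = 2 * 16383 + 1 = 32767
H(16) = 2 * 32767 + 1 = 65535
H(17) = 2 * 65535 + 1 = 131071
H(18) = 2 * 131071 + 1 = 262143

262143


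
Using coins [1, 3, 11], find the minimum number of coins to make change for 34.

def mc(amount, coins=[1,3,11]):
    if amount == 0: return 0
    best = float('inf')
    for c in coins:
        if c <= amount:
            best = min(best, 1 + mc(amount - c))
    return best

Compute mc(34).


Building up with DP:
mc(0) = 0
mc(1) = min(1+mc(0)=1+0=1) = 1
mc(2) = min(1+mc(1)=1+1=2) = 2
mc(3) = min(1+mc(2)=1+2=3, 1+mc(0)=1+0=1) = 1
mc(4) = min(1+mc(3)=1+1=2, 1+mc(1)=1+1=2) = 2
mc(5) = min(1+mc(4)=1+2=3, 1+mc(2)=1+2=3) = 3
mc(6) = min(1+mc(5)=1+3=4, 1+mc(3)=1+1=2) = 2
mc(7) = min(1+mc(6)=1+2=3, 1+mc(4)=1+2=3) = 3
mc(8) = min(1+mc(7)=1+3=4, 1+mc(5)=1+3=4) = 4
mc(9) = min(1+mc(8)=1+4=5, 1+mc(6)=1+2=3) = 3
mc(10) = min(1+mc(9)=1+3=4, 1+mc(7)=1+3=4) = 4
mc(11) = min(1+mc(10)=1+4=5, 1+mc(8)=1+4=5, 1+mc(0)=1+0=1) = 1
mc(12) = min(1+mc(11)=1+1=2, 1+mc(9)=1+3=4, 1+mc(1)=1+1=2) = 2
mc(13) = min(1+mc(12)=1+2=3, 1+mc(10)=1+4=5, 1+mc(2)=1+2=3) = 3
mc(14) = min(1+mc(13)=1+3=4, 1+mc(11)=1+1=2, 1+mc(3)=1+1=2) = 2
mc(15) = min(1+mc(14)=1+2=3, 1+mc(12)=1+2=3, 1+mc(4)=1+2=3) = 3
mc(16) = min(1+mc(15)=1+3=4, 1+mc(13)=1+3=4, 1+mc(5)=1+3=4) = 4
mc(17) = min(1+mc(16)=1+4=5, 1+mc(14)=1+2=3, 1+mc(6)=1+2=3) = 3
mc(18) = min(1+mc(17)=1+3=4, 1+mc(15)=1+3=4, 1+mc(7)=1+3=4) = 4
mc(19) = min(1+mc(18)=1+4=5, 1+mc(16)=1+4=5, 1+mc(8)=1+4=5) = 5
mc(20) = min(1+mc(19)=1+5=6, 1+mc(17)=1+3=4, 1+mc(9)=1+3=4) = 4
mc(21) = min(1+mc(20)=1+4=5, 1+mc(18)=1+4=5, 1+mc(10)=1+4=5) = 5
mc(22) = min(1+mc(21)=1+5=6, 1+mc(19)=1+5=6, 1+mc(11)=1+1=2) = 2
mc(23) = min(1+mc(22)=1+2=3, 1+mc(20)=1+4=5, 1+mc(12)=1+2=3) = 3
mc(24) = min(1+mc(23)=1+3=4, 1+mc(21)=1+5=6, 1+mc(13)=1+3=4) = 4
mc(25) = min(1+mc(24)=1+4=5, 1+mc(22)=1+2=3, 1+mc(14)=1+2=3) = 3
mc(26) = min(1+mc(25)=1+3=4, 1+mc(23)=1+3=4, 1+mc(15)=1+3=4) = 4
mc(27) = min(1+mc(26)=1+4=5, 1+mc(24)=1+4=5, 1+mc(16)=1+4=5) = 5
mc(28) = min(1+mc(27)=1+5=6, 1+mc(25)=1+3=4, 1+mc(17)=1+3=4) = 4
mc(29) = min(1+mc(28)=1+4=5, 1+mc(26)=1+4=5, 1+mc(18)=1+4=5) = 5
mc(30) = min(1+mc(29)=1+5=6, 1+mc(27)=1+5=6, 1+mc(19)=1+5=6) = 6
mc(31) = min(1+mc(30)=1+6=7, 1+mc(28)=1+4=5, 1+mc(20)=1+4=5) = 5
mc(32) = min(1+mc(31)=1+5=6, 1+mc(29)=1+5=6, 1+mc(21)=1+5=6) = 6
mc(33) = min(1+mc(32)=1+6=7, 1+mc(30)=1+6=7, 1+mc(22)=1+2=3) = 3
mc(34) = min(1+mc(33)=1+3=4, 1+mc(31)=1+5=6, 1+mc(23)=1+3=4) = 4

4
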